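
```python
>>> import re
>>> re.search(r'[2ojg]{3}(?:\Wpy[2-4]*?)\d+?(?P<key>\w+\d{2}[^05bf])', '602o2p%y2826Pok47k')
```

None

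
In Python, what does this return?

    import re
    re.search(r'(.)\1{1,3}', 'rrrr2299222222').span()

`\1` has to match the exact text group 1 already captured.
`search` walks the string left to right and returns the first match it finds.
The match spans [0:4] → 'rrrr'.
Captured: group 1 = 'r'.

(0, 4)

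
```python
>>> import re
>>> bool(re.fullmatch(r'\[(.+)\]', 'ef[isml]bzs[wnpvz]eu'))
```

False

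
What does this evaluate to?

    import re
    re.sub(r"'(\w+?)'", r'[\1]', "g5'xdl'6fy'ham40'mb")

'g5[xdl]6fy[ham40]mb'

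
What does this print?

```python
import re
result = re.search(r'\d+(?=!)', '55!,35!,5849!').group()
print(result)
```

Lookahead/lookbehind check context without consuming it, so the matched span excludes the asserted characters.
The match spans [0:2] → '55'.

55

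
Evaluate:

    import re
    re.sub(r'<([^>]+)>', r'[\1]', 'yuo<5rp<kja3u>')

'yuo[5rp<kja3u]'

Each match is replaced using the text its own group 1 captured.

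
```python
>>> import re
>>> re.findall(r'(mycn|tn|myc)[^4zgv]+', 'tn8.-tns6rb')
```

['tn']

One capturing group, so `findall` returns just the captured substring from the one match — 1 in all.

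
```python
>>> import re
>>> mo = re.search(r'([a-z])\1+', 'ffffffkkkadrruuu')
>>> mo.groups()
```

('f',)

The backreference `\1` re-matches whatever the first group consumed, character for character.
`search` walks the string left to right and returns the first match it finds.
The match spans [0:6] → 'ffffff'.
Captured: group 1 = 'f'.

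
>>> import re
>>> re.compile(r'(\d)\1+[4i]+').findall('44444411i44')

['4', '1']

The backreference `\1` re-matches whatever the first group consumed, character for character.
Walking the string: at [0:6] match '444444', group 1 = '4'; at [6:11] match '11i44', group 1 = '1'.
Because there's exactly one group, `findall` drops the full match and keeps group 1 from each hit.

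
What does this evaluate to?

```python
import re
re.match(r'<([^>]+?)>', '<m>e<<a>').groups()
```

('m',)

With `match`, the pattern is implicitly anchored at the beginning.
The match spans [0:3] → '<m>'.
Captured: group 1 = 'm'.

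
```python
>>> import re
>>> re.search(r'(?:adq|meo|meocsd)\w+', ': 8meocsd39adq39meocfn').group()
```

`re.search` scans for the first position where the pattern succeeds.
The match spans [3:22] → 'meocsd39adq39meocfn'.

'meocsd39adq39meocfn'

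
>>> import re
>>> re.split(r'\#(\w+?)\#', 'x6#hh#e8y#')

['x6', 'hh', 'e8y#']

`re.split` interleaves the captured-group text with the surrounding fragments.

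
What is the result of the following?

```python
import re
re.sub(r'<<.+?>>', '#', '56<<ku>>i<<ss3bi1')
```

'56#i<<ss3bi1'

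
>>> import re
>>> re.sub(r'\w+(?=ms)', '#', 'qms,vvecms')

The `(?=…)`/`(?<=…)` assertion just peeks at neighbouring text; it doesn't advance the match position.
Each match is replaced by '#'.

'#ms,#ms'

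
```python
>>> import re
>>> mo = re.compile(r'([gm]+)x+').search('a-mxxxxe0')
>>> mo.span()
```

The match spans [2:7] → 'mxxxx'.

(2, 7)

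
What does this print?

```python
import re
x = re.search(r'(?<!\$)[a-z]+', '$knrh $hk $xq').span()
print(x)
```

The negative lookaround is zero-width — it rules out positions where the adjacent text would match, without consuming anything.
The match spans [2:5] → 'nrh'.

(2, 5)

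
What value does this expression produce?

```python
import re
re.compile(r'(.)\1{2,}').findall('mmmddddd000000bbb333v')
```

['m', 'd', '0', 'b', '3']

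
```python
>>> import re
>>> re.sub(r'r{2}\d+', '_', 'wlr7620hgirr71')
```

Every occurrence is swapped for '_'.

'wlr7620hgi_'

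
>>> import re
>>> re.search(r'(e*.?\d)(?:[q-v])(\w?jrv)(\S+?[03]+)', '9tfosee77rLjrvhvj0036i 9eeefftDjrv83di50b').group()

This matches zero or more of a literal 'e', then optionally any character, then a digit (captured); then a character in [q-v] (non-capturing group); then optionally a word character, then the literal 'jrv' (captured); then one or more of a non-whitespace character (lazy), then one or more of one of [03] (captured).
Unlike `match`, `search` isn't anchored — it looks for the pattern anywhere in the string.
The match spans [5:20] → 'ee77rLjrvhvj003'.
Captured: group 1 = 'ee77', group 2 = 'Ljrv', group 3 = 'hvj003'.

'ee77rLjrvhvj003'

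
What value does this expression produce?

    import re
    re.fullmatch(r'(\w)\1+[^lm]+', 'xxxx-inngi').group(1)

'x'

The match spans [0:10] → 'xxxx-inngi'.
Captured: group 1 = 'x'.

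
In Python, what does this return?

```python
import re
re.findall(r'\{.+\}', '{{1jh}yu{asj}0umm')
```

Scanning left to right: at [0:13] → '{{1jh}yu{asj}'.
No capturing groups, so `findall` returns the 1 full match string.

['{{1jh}yu{asj}']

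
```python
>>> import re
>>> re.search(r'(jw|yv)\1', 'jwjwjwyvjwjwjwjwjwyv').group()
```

'jwjw'

After group 1 captures some text, `\1` only succeeds where that same text appears again.
`search` walks the string left to right and returns the first match it finds.
The match spans [0:4] → 'jwjw'.
Captured: group 1 = 'jw'.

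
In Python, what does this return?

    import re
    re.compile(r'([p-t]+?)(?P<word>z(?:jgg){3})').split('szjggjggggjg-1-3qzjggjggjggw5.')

Pattern: one or more of a character in [p-t] (lazy) (captured); then the literal 'z', then the literal 'jgg' repeated 3 times (captured as 'word').
Because the pattern has a capturing group, `split` also inserts each captured text between the pieces.

['szjggjggggjg-1-3', 'q', 'zjggjggjgg', 'w5.']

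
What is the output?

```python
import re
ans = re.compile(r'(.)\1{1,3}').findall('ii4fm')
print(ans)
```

['i']

After group 1 captures some text, `\1` only succeeds where that same text appears again.
Scanning left to right: at [0:2] match 'ii', group 1 = 'i'.
Because there's exactly one group, `findall` drops the full match and keeps group 1 from the one hit.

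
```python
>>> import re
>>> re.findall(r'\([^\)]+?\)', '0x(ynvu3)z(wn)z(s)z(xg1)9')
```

Since nothing is captured, `findall` lists the 4 matched substrings directly.

['(ynvu3)', '(wn)', '(s)', '(xg1)']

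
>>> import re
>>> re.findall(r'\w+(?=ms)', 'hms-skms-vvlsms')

['h', 'sk', 'vvls']

Lookahead/lookbehind check context without consuming it, so the matched span excludes the asserted characters.
Walking the string: at [0:1] → 'h'; at [4:6] → 'sk'; at [9:13] → 'vvls'.
Since nothing is captured, `findall` lists the 3 matched substrings directly.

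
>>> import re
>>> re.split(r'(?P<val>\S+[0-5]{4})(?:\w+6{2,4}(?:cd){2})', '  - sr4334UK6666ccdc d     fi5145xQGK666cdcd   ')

['  - sr4334UK6666ccdc d     ', 'fi5145', '   ']

Pattern: one or more of a non-whitespace character, then exactly 4 of a character in [0-5] (captured as 'val'); then one or more of a word character, then 2 to 4 of the literal '6', then the literal 'cd' repeated 2 times (non-capturing group).
Matches to split on: at [27:44] → 'fi5145xQGK666cdcd'.
The group in the pattern means `split` returns the separators' captures alongside the pieces.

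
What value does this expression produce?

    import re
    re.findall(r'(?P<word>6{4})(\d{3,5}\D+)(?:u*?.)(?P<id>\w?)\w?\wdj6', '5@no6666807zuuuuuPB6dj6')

[('6666', '807zuuuuuP', '')]

The pattern matches exactly 4 of a literal '6' (captured as 'word'); then 3 to 5 of a digit, then one or more of a non-digit (captured); then zero or more of a literal 'u' (lazy), then any character (non-capturing group); then optionally a word character (captured as 'id'); then optionally a word character, then a word character, then the literal 'dj6'.
Walking the string: at [4:23] match '6666807zuuuuuPB6dj6', groups = ('6666', '807zuuuuuP', '').
Multiple groups make `findall` return tuples — one 3-tuple for the one match.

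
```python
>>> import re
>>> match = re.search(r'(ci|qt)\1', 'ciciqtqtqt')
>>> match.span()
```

(0, 4)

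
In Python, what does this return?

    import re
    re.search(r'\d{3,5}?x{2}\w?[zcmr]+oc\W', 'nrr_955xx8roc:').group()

'955xx8roc:'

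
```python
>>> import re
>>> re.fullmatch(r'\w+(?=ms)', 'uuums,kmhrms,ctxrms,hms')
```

None

`re.fullmatch` is like wrapping the pattern in `^…$` (in single-line mode).
Here the pattern can't cover the whole string, so the call returns None.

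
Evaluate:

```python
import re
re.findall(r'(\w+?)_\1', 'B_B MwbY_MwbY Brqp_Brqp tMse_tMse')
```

['B', 'MwbY', 'Brqp', 'tMse']

`\1` is not a pattern — it's the concrete string captured by group 1, re-applied verbatim.
One capturing group, so `findall` returns just the captured substring from each match — 4 in all.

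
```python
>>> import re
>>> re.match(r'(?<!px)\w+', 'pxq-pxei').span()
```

(0, 3)

Because the assertion is negative and zero-width, positions next to the forbidden text are skipped.
With `match`, the pattern is implicitly anchored at the beginning.
The match spans [0:3] → 'pxq'.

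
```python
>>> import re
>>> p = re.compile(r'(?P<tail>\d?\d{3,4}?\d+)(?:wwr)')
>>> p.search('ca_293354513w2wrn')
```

The pattern matches optionally a digit, then 3 to 4 of a digit (lazy), then one or more of a digit (captured as 'tail'); then the literal 'ww', then a literal 'r' (non-capturing group).
Here the pattern never matches, so the call returns None.

None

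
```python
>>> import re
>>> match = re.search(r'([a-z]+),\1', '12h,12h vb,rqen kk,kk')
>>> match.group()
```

After group 1 captures some text, `\1` only succeeds where that same text appears again.
The match spans [16:21] → 'kk,kk'.

'kk,kk'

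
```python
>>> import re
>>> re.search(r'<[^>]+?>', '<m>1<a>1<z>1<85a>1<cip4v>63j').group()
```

The match spans [0:3] → '<m>'.

'<m>'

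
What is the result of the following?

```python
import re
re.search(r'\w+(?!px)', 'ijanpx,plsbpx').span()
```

The negative lookahead/lookbehind blocks any match where the forbidden context is present.
The match spans [0:6] → 'ijanpx'.

(0, 6)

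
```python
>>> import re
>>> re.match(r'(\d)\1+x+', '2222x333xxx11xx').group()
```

A backreference is literal: `\1` must see the identical characters the first group matched.
With `match`, the pattern is implicitly anchored at the beginning.
The match spans [0:5] → '2222x'.
Captured: group 1 = '2'.

'2222x'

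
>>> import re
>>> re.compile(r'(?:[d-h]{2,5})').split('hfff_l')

['', '_l']

The string is cut at each match, leaving 2 pieces.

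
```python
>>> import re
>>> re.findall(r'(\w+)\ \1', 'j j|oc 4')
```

['j']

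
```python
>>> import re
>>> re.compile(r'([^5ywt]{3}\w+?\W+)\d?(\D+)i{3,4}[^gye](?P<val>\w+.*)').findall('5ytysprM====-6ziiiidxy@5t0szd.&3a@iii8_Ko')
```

[('sprM====-', 'zi', 'xy@5t0szd.&3a@iii8_Ko')]

Pattern: exactly 3 of any character except [5ywt], then one or more of a word character (lazy), then one or more of a non-word character (captured); then optionally a digit; then one or more of a non-digit (captured); then 3 to 4 of the literal 'i', then any character except [gye]; then one or more of a word character, then zero or more of any character (captured as 'val').
Matches: at [4:41] match 'sprM====-6ziiiidxy@5t0szd.&3a@iii8_Ko', groups = ('sprM====-', 'zi', 'xy@5t0szd.&3a@iii8_Ko').
With 3 capturing groups, `findall` returns a 3-tuple per match.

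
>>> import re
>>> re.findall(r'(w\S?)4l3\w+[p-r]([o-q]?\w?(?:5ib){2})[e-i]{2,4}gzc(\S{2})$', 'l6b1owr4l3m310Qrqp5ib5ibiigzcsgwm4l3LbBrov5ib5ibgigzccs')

The pattern matches a literal 'w', then optionally a non-whitespace character (captured); then the literal '4l3', then one or more of a word character, then a character in [p-r]; then optionally a character in [o-q], then optionally a word character, then the literal '5ib' repeated 2 times (captured); then 2 to 4 of a character in [e-i], then the literal 'gzc'; then exactly 2 of a non-whitespace character (captured); then anchored at the end.
Walking the string: at [5:55] match 'wr4l3m310Qrqp5ib5ibiigzcsgwm4l3LbBrov5ib5ibgigzccs', groups = ('wr', 'ov5ib5ib', 'cs').
3 groups means the one result is a tuple of 3 captured strings — 1 here.

[('wr', 'ov5ib5ib', 'cs')]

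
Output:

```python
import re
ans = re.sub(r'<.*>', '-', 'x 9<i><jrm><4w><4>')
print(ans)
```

Every occurrence is swapped for '-'.

x 9-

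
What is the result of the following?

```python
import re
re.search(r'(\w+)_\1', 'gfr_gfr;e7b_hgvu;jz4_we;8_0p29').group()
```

After group 1 captures some text, `\1` only succeeds where that same text appears again.
The match spans [0:7] → 'gfr_gfr'.

'gfr_gfr'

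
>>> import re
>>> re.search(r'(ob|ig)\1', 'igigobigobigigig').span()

A backreference is literal: `\1` must see the identical characters the first group matched.
Unlike `match`, `search` isn't anchored — it looks for the pattern anywhere in the string.
The match spans [0:4] → 'igig'.
Captured: group 1 = 'ig'.

(0, 4)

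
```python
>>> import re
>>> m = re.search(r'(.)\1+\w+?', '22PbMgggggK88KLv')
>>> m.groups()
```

('2',)

A backreference is literal: `\1` must see the identical characters the first group matched.
`search` walks the string left to right and returns the first match it finds.
The match spans [0:3] → '22P'.
Captured: group 1 = '2'.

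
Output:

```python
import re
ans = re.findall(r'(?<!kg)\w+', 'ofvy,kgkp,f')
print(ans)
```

['ofvy', 'kgkp', 'f']

The negative lookaround is zero-width — it rules out positions where the adjacent text would match, without consuming anything.
Since nothing is captured, `findall` lists the 3 matched substrings directly.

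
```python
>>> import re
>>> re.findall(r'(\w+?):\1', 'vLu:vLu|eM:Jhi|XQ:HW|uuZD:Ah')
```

`\1` is not a pattern — it's the concrete string captured by group 1, re-applied verbatim.
Matches: at [0:7] match 'vLu:vLu', group 1 = 'vLu'.
With a single group, `findall` returns only what that group captured — 1 item.

['vLu']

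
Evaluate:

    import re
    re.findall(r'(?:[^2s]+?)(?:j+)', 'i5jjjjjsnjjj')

The pattern matches one or more of any character except [2s] (lazy) (non-capturing group); then one or more of a literal 'j' (non-capturing group).
Scanning left to right: at [0:7] → 'i5jjjjj'; at [8:12] → 'njjj'.
`findall` yields the raw match text (2 of them) because the pattern has no groups.

['i5jjjjj', 'njjj']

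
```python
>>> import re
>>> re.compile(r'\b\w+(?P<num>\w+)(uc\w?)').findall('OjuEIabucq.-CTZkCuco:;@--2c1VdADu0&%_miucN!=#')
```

[('b', 'ucq'), ('C', 'uco'), ('i', 'ucN')]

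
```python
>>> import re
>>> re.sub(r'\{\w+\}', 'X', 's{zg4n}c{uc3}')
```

Matches: at [1:7] → '{zg4n}'; at [8:13] → '{uc3}'.
`sub` substitutes 'X' at each match site.

'sXcX'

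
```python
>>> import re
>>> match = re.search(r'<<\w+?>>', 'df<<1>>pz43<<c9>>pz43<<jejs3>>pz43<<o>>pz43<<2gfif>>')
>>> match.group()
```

`re.search` tries every starting position until one works.
The match spans [2:7] → '<<1>>'.

'<<1>>'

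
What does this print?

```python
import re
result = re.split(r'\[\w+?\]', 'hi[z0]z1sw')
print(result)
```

['hi', 'z1sw']

Matches to split on: at [2:6] → '[z0]'.
`split` removes every match and returns the 2 fragments in between.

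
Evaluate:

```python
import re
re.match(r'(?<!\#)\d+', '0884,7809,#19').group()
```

'0884'

`(?!…)`/`(?<!…)` only lets a position through if the neighbouring text does NOT match; no characters are consumed.
`match` is anchored at position 0; if the pattern doesn't fit there, it returns None.
The match spans [0:4] → '0884'.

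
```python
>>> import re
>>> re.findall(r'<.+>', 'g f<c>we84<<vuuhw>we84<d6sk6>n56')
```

Matches: at [3:29] → '<c>we84<<vuuhw>we84<d6sk6>'.
Since nothing is captured, `findall` lists the 1 matched substring directly.

['<c>we84<<vuuhw>we84<d6sk6>']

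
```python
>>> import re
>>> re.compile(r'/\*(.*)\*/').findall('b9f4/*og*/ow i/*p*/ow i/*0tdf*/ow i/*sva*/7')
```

['og*/ow i/*p*/ow i/*0tdf*/ow i/*sva']

Scanning left to right: at [4:42] match '/*og*/ow i/*p*/ow i/*0tdf*/ow i/*sva*/', group 1 = 'og*/ow i/*p*/ow i/*0tdf*/ow i/*sva'.
`findall` collects group 1 from the one match (1 total).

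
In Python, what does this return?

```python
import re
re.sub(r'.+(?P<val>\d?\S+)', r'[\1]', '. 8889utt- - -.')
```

'[.]'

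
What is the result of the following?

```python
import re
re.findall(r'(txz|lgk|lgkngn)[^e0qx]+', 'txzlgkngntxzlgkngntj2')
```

['txz', 'lgk']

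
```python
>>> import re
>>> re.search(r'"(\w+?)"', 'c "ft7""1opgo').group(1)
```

'ft7'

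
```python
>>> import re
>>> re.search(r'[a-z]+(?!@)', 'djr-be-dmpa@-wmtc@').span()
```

(0, 3)

`(?!…)`/`(?<!…)` only lets a position through if the neighbouring text does NOT match; no characters are consumed.
Unlike `match`, `search` isn't anchored — it looks for the pattern anywhere in the string.
The match spans [0:3] → 'djr'.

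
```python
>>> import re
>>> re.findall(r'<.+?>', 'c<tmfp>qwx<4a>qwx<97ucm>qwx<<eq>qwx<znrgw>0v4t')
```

['<tmfp>', '<4a>', '<97ucm>', '<<eq>', '<znrgw>']

A `+?`/`*?`/`{m,n}?` starts at its minimum and grows only as far as needed for what follows to match.
Walking the string: at [1:7] → '<tmfp>'; at [10:14] → '<4a>'; at [17:24] → '<97ucm>'; at [27:32] → '<<eq>'; at [35:42] → '<znrgw>'.
With no groups in the pattern, `findall` gives back each whole match — 5 here.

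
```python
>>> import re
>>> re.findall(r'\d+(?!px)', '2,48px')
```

['2', '4']

`(?!…)`/`(?<!…)` only lets a position through if the neighbouring text does NOT match; no characters are consumed.
`findall` yields the raw match text (2 of them) because the pattern has no groups.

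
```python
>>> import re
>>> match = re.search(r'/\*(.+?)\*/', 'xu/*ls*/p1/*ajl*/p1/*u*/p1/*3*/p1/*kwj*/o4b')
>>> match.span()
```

(2, 8)

A `+?`/`*?`/`{m,n}?` starts at its minimum and grows only as far as needed for what follows to match.
`search` walks the string left to right and returns the first match it finds.
The match spans [2:8] → '/*ls*/'.
Captured: group 1 = 'ls'.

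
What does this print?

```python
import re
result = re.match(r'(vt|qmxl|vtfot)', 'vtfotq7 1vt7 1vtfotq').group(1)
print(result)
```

Alternation isn't longest-match — the leftmost alternative that fits at this position is chosen.
`re.match` only tries the pattern at the start of the string.
The match spans [0:2] → 'vt'.
Captured: group 1 = 'vt'.

vt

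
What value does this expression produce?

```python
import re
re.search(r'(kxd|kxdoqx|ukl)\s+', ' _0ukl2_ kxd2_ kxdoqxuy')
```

None

`re.search` tries every starting position until one works.
Here no position works, so the call returns None.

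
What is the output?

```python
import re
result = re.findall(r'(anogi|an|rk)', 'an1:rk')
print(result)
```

['an', 'rk']

One capturing group, so `findall` returns just the captured substring from each match — 2 in all.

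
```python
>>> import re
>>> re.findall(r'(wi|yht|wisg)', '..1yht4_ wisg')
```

`|` is ordered: at each position the engine commits to the first alternative that works.
With a single group, `findall` returns only what that group captured — 2 items.

['yht', 'wi']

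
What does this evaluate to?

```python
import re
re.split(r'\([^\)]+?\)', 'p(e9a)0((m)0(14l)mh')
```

Matches to split on: at [1:6] → '(e9a)'; at [7:11] → '((m)'; at [12:17] → '(14l)'.
The string is cut at each match, leaving 4 pieces.

['p', '0', '0', 'mh']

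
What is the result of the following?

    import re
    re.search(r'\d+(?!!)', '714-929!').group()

The negative lookahead/lookbehind blocks any match where the forbidden context is present.
The match spans [0:3] → '714'.

'714'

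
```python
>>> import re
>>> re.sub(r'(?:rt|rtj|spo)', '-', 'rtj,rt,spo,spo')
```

The regex engine tests alternatives in the order written; an earlier branch that matches wins even if a later one would match more.
Matches: at [0:2] → 'rt'; at [4:6] → 'rt'; at [7:10] → 'spo'; at [11:14] → 'spo'.
`sub` substitutes '-' at each match site.

'-j,-,-,-'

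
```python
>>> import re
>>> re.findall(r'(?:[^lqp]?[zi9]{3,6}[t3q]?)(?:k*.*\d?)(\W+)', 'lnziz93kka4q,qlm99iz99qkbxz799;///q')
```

['/']

The pattern matches optionally any character except [lqp], then 3 to 6 of one of [zi9], then optionally one of [t3q] (non-capturing group); then zero or more of a literal 'k', then zero or more of any character, then optionally a digit (non-capturing group); then one or more of a non-word character (captured).
Scanning left to right: at [1:34] match 'nziz93kka4q,qlm99iz99qkbxz799;///', group 1 = '/'.
`findall` collects group 1 from the one match (1 total).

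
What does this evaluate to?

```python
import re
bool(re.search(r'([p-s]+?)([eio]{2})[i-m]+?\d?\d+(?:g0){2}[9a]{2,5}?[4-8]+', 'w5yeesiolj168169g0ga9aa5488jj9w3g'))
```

False

This matches one or more of a character in [p-s] (lazy) (captured); then exactly 2 of one of [eio] (captured); then one or more of a character in [i-m] (lazy); then optionally a digit, then one or more of a digit, then the literal 'g0' repeated 2 times; then 2 to 5 of one of [9a] (lazy), then one or more of a character in [4-8].
`search` walks the string left to right and returns the first match it finds.
Here the pattern never matches, so the call returns None, and `bool(None)` is False.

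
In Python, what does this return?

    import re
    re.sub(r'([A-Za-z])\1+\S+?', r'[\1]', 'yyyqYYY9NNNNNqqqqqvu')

'[y][Y][N][q]u'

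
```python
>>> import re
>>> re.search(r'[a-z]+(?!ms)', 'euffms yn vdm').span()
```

A negative assertion filters positions out without eating any characters.
`re.search` tries every starting position until one works.
The match spans [0:6] → 'euffms'.

(0, 6)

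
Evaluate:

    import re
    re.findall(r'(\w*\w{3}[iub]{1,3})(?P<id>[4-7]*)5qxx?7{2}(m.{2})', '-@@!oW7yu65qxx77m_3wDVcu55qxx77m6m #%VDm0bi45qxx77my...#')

[('oW7yu65qxx77m_3wDVcu', '5', 'm6m'), ('VDm0bi', '4', 'my.')]

Pattern: zero or more of a word character, then exactly 3 of a word character, then 1 to 3 of one of [iub] (captured); then zero or more of a character in [4-7] (captured as 'id'); then the literal '5qx', then optionally the literal 'x', then exactly 2 of the literal '7'; then the literal 'm', then exactly 2 of any character (captured).
Scanning left to right: at [4:34] match 'oW7yu65qxx77m_3wDVcu55qxx77m6m', groups = ('oW7yu65qxx77m_3wDVcu', '5', 'm6m'); at [37:53] match 'VDm0bi45qxx77my.', groups = ('VDm0bi', '4', 'my.').
`findall` packs the 3 group values into a tuple for every match.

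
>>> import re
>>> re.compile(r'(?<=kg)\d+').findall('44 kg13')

Lookahead/lookbehind check context without consuming it, so the matched span excludes the asserted characters.
No capturing groups, so `findall` returns the 1 full match string.

['13']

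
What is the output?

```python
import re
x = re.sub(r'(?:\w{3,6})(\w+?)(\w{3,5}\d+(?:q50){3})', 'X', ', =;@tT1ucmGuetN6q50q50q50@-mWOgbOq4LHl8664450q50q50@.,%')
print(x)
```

This matches 3 to 6 of a word character (non-capturing group); then one or more of a word character (lazy) (captured); then 3 to 5 of a word character, then one or more of a digit, then the literal 'q50' repeated 3 times (captured).
Matches: at [5:26] → 'tT1ucmGuetN6q50q50q50'.
`sub` substitutes 'X' at each match site.

, =;@X@-mWOgbOq4LHl8664450q50q50@.,%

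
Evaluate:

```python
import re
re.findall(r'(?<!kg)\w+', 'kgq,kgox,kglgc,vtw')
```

The negative lookaround is zero-width — it rules out positions where the adjacent text would match, without consuming anything.
Scanning left to right: at [0:3] → 'kgq'; at [4:8] → 'kgox'; at [9:14] → 'kglgc'; at [15:18] → 'vtw'.
`findall` yields the raw match text (4 of them) because the pattern has no groups.

['kgq', 'kgox', 'kglgc', 'vtw']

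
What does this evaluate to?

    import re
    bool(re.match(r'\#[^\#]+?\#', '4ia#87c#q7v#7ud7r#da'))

`match` is anchored at position 0; if the pattern doesn't fit there, it returns None.
Here the string doesn't start with a match, so the call returns None, and `bool(None)` is False.

False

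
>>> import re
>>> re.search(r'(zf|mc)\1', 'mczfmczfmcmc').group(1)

'mc'

`\1` has to match the exact text group 1 already captured.
`re.search` scans for the first position where the pattern succeeds.
The match spans [8:12] → 'mcmc'.
Captured: group 1 = 'mc'.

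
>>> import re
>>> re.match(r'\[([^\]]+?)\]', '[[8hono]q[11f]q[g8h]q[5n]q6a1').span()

(0, 8)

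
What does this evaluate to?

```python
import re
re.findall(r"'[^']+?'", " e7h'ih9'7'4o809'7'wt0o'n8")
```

Matches: at [4:9] → "'ih9'"; at [10:17] → "'4o809'"; at [18:24] → "'wt0o'".
`findall` yields the raw match text (3 of them) because the pattern has no groups.

["'ih9'", "'4o809'", "'wt0o'"]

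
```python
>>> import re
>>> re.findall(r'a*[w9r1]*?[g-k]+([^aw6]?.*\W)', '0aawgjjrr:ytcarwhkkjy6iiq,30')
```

This matches zero or more of the literal 'a', then zero or more of one of [w9r1] (lazy), then one or more of a character in [g-k]; then optionally any character except [aw6], then zero or more of any character, then a non-word character (captured).
Scanning left to right: at [1:26] match 'aawgjjrr:ytcarwhkkjy6iiq,', group 1 = 'rr:ytcarwhkkjy6iiq,'.
Because there's exactly one group, `findall` drops the full match and keeps group 1 from the one hit.

['rr:ytcarwhkkjy6iiq,']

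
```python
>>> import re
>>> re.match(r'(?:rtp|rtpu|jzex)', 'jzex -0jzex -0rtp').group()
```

`re.match` won't scan ahead — the pattern has to work from the very first character.
The match spans [0:4] → 'jzex'.

'jzex'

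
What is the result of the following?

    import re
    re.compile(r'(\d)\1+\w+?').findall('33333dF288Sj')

After group 1 captures some text, `\1` only succeeds where that same text appears again.
Matches: at [0:6] match '33333d', group 1 = '3'; at [8:11] match '88S', group 1 = '8'.
Because there's exactly one group, `findall` drops the full match and keeps group 1 from each hit.

['3', '8']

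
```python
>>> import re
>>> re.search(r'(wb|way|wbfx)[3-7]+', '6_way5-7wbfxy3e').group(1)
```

'way'

`search` walks the string left to right and returns the first match it finds.
The match spans [2:6] → 'way5'.
Captured: group 1 = 'way'.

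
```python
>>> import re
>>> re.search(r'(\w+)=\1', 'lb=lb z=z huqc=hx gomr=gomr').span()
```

(0, 5)

`\1` is not a pattern — it's the concrete string captured by group 1, re-applied verbatim.
The match spans [0:5] → 'lb=lb'.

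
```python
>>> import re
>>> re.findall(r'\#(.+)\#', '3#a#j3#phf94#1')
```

Walking the string: at [1:13] match '#a#j3#phf94#', group 1 = 'a#j3#phf94'.
One capturing group, so `findall` returns just the captured substring from the one match — 1 in all.

['a#j3#phf94']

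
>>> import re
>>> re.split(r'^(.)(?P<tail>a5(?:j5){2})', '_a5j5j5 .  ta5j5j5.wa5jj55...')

Pattern: anchored at the start of the string; then any character (captured); then the literal 'a5', then the literal 'j5' repeated 2 times (captured as 'tail').
The group in the pattern means `split` returns the separators' captures alongside the pieces.

['', '_', 'a5j5j5', ' .  ta5j5j5.wa5jj55...']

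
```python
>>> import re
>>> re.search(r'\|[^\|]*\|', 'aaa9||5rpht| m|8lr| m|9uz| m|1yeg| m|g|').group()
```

'||'

`search` walks the string left to right and returns the first match it finds.
The match spans [4:6] → '||'.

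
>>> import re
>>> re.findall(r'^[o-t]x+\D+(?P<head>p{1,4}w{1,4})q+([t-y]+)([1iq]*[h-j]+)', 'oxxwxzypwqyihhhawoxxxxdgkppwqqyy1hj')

This matches anchored at the start of the string; then a character in [o-t], then one or more of a literal 'x', then one or more of a non-digit; then 1 to 4 of a literal 'p', then 1 to 4 of the literal 'w' (captured as 'head'); then one or more of a literal 'q'; then one or more of a character in [t-y] (captured); then zero or more of one of [1iq], then one or more of a character in [h-j] (captured).
Walking the string: at [0:35] match 'oxxwxzypwqyihhhawoxxxxdgkppwqqyy1hj', groups = ('pw', 'yy', '1hj').
3 groups means the one result is a tuple of 3 captured strings — 1 here.

[('pw', 'yy', '1hj')]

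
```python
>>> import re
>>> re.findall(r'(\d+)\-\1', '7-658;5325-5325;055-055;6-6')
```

['5325', '055', '6']

After group 1 captures some text, `\1` only succeeds where that same text appears again.
With a single group, `findall` returns only what that group captured — 3 items.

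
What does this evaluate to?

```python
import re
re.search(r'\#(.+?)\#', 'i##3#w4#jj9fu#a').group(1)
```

'#3'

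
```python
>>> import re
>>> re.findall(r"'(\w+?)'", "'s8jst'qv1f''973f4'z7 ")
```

['s8jst', '973f4']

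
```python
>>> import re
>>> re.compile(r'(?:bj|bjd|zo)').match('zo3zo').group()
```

`match` is anchored at position 0; if the pattern doesn't fit there, it returns None.
The match spans [0:2] → 'zo'.

'zo'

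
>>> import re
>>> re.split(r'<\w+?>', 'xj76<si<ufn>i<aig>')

['xj76<si', 'i', '']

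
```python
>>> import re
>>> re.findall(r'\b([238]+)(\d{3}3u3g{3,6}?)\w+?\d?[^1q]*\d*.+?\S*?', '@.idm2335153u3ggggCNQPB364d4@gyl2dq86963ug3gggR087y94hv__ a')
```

[]

With 2 capturing groups, `findall` returns a 2-tuple per match.
Nothing in the string satisfies the pattern, so the list is empty.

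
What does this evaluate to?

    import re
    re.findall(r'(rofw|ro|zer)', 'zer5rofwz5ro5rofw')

['zer', 'rofw', 'ro', 'rofw']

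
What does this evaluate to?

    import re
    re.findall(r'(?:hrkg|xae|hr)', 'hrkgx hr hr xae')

['hrkg', 'hr', 'hr', 'xae']

Alternation tries branches left to right and keeps the first one that lets the overall match succeed at that position.
`findall` yields the raw match text (4 of them) because the pattern has no groups.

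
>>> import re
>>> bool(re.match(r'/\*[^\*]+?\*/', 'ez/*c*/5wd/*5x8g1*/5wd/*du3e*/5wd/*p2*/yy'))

False

With `match`, the pattern is implicitly anchored at the beginning.
Here the string doesn't start with a match, so the call returns None, and `bool(None)` is False.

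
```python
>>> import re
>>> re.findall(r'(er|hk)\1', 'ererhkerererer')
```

`\1` is not a pattern — it's the concrete string captured by group 1, re-applied verbatim.
Scanning left to right: at [0:4] match 'erer', group 1 = 'er'; at [6:10] match 'erer', group 1 = 'er'; at [10:14] match 'erer', group 1 = 'er'.
Because there's exactly one group, `findall` drops the full match and keeps group 1 from each hit.

['er', 'er', 'er']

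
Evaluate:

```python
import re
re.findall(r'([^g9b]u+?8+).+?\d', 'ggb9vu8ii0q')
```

['vu8']

Because there's exactly one group, `findall` drops the full match and keeps group 1 from the one hit.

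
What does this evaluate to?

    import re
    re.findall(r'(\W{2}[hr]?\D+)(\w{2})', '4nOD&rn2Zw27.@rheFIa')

The pattern matches exactly 2 of a non-word character, then optionally one of [hr], then one or more of a non-digit (captured); then exactly 2 of a word character (captured).
Scanning left to right: at [12:20] match '.@rheFIa', groups = ('.@rheF', 'Ia').
2 groups means the one result is a tuple of 2 captured strings — 1 here.

[('.@rheF', 'Ia')]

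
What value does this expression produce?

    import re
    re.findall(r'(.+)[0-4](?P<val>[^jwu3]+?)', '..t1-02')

The pattern matches one or more of any character (captured); then a character in [0-4]; then one or more of any character except [jwu3] (lazy) (captured as 'val').
Walking the string: at [0:7] match '..t1-02', groups = ('..t1-', '2').
2 groups means the one result is a tuple of 2 captured strings — 1 here.

[('..t1-', '2')]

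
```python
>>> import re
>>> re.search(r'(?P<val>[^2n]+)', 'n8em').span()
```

(1, 4)

This matches one or more of any character except [2n] (captured as 'val').
`re.search` scans for the first position where the pattern succeeds.
The match spans [1:4] → '8em'.
Captured: group 1 = '8em'.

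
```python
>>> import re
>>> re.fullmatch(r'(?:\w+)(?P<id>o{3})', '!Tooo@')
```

None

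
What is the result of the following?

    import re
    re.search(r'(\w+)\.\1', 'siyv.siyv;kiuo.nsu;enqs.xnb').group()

'siyv.siyv'

`\1` is not a pattern — it's the concrete string captured by group 1, re-applied verbatim.
Unlike `match`, `search` isn't anchored — it looks for the pattern anywhere in the string.
The match spans [0:9] → 'siyv.siyv'.
Captured: group 1 = 'siyv'.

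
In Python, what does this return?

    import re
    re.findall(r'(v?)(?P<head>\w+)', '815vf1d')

Pattern: optionally a literal 'v' (captured); then one or more of a word character (captured as 'head').
With 2 capturing groups, `findall` returns a 2-tuple per match.

[('', '815vf1d')]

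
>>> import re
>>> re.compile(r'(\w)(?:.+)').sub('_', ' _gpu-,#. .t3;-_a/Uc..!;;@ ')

This matches a word character (captured); then one or more of any character (non-capturing group).
Matches: at [1:27] → '_gpu-,#. .t3;-_a/Uc..!;;@ '.
`sub` substitutes '_' at each match site.

' _'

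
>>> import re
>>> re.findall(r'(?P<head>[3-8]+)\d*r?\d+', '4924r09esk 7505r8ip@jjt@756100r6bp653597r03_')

['4', '75', '756', '6535']

The pattern matches one or more of a character in [3-8] (captured as 'head'); then zero or more of a digit, then optionally the literal 'r', then one or more of a digit.
Scanning left to right: at [0:7] match '4924r09', group 1 = '4'; at [11:17] match '7505r8', group 1 = '75'; at [24:32] match '756100r6', group 1 = '756'; at [34:43] match '653597r03', group 1 = '6535'.
One capturing group, so `findall` returns just the captured substring from each match — 4 in all.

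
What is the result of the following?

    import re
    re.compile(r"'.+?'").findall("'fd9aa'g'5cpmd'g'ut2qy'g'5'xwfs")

Matches: at [0:7] → "'fd9aa'"; at [8:15] → "'5cpmd'"; at [16:23] → "'ut2qy'"; at [24:27] → "'5'".
No capturing groups, so `findall` returns the 4 full match strings.

["'fd9aa'", "'5cpmd'", "'ut2qy'", "'5'"]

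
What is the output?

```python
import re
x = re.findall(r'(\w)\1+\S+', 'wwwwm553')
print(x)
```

['w']

After group 1 captures some text, `\1` only succeeds where that same text appears again.
Walking the string: at [0:8] match 'wwwwm553', group 1 = 'w'.
One capturing group, so `findall` returns just the captured substring from the one match — 1 in all.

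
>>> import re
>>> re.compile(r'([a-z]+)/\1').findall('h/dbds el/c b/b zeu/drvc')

`\1` is not a pattern — it's the concrete string captured by group 1, re-applied verbatim.
Matches: at [12:15] match 'b/b', group 1 = 'b'.
One capturing group, so `findall` returns just the captured substring from the one match — 1 in all.

['b']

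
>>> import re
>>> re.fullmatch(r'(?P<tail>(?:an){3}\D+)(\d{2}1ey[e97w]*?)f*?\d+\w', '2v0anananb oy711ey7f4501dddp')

Pattern: the literal 'an' repeated 3 times, then one or more of a non-digit (captured as 'tail'); then exactly 2 of a digit, then the literal '1ey', then zero or more of one of [e97w] (lazy) (captured); then zero or more of a literal 'f' (lazy), then one or more of a digit, then a word character.
`re.fullmatch` requires the pattern to consume the entire string.
Here the string isn't matched end-to-end, so the call returns None.

None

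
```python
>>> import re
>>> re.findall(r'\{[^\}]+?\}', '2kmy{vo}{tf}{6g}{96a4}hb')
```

Matches: at [4:8] → '{vo}'; at [8:12] → '{tf}'; at [12:16] → '{6g}'; at [16:22] → '{96a4}'.
`findall` yields the raw match text (4 of them) because the pattern has no groups.

['{vo}', '{tf}', '{6g}', '{96a4}']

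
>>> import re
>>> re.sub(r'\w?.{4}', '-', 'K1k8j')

The pattern matches optionally a word character; then exactly 4 of any character.
Each match is replaced by '-'.

'-'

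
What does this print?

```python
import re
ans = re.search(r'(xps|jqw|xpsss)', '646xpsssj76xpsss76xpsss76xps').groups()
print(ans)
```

Alternation isn't longest-match — the leftmost alternative that fits at this position is chosen.
`re.search` scans for the first position where the pattern succeeds.
The match spans [3:6] → 'xps'.
Captured: group 1 = 'xps'.

('xps',)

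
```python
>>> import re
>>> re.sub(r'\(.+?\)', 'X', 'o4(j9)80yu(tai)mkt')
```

'o4X80yuXmkt'

`sub` substitutes 'X' at each match site.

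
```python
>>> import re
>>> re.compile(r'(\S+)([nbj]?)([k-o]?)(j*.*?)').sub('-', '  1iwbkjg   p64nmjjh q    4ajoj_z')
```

'  -   - -    -'

This matches one or more of a non-whitespace character (captured); then optionally one of [nbj] (captured); then optionally a character in [k-o] (captured); then zero or more of a literal 'j', then zero or more of any character (lazy) (captured).
Matches: at [2:9] → '1iwbkjg'; at [12:20] → 'p64nmjjh'; at [21:22] → 'q'; at [26:33] → '4ajoj_z'.
Each match is replaced by '-'.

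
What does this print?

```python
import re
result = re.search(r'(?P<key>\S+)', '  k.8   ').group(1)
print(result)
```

k.8

The match spans [2:5] → 'k.8'.
Captured: group 1 = 'k.8'.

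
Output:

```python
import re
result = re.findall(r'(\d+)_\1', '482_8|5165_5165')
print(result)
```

['5165']

A backreference is literal: `\1` must see the identical characters the first group matched.
`findall` collects group 1 from the one match (1 total).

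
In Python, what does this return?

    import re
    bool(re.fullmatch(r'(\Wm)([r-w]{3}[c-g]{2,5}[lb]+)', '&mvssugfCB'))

`re.fullmatch` is like wrapping the pattern in `^…$` (in single-line mode).
Here there's no way to consume every character, so the call returns None, and `bool(None)` is False.

False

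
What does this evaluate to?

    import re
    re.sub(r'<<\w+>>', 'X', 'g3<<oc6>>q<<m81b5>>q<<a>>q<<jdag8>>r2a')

Every occurrence is swapped for 'X'.

'g3XqXqXqXr2a'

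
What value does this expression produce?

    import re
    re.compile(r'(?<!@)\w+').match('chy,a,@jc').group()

'chy'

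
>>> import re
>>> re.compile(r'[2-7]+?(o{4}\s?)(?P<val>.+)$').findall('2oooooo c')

[('oooo', 'oo c')]

The pattern matches one or more of a character in [2-7] (lazy); then exactly 4 of a literal 'o', then optionally whitespace (captured); then one or more of any character (captured as 'val'); then anchored at the end.
Walking the string: at [0:9] match '2oooooo c', groups = ('oooo', 'oo c').
2 groups means the one result is a tuple of 2 captured strings — 1 here.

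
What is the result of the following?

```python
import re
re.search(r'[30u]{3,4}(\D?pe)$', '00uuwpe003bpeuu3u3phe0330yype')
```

None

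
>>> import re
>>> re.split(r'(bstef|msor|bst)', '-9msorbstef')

['-9', 'msor', '', 'bstef', '']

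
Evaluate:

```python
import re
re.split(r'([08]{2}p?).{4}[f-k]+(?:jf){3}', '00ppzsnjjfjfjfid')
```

['', '00p', 'id']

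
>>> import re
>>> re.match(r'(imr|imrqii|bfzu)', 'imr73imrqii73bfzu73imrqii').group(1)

With `match`, the pattern is implicitly anchored at the beginning.
The match spans [0:3] → 'imr'.
Captured: group 1 = 'imr'.

'imr'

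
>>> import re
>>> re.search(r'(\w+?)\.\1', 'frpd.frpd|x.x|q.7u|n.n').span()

(0, 9)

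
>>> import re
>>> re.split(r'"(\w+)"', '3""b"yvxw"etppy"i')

['3"', 'b', 'yvxw', 'etppy', 'i']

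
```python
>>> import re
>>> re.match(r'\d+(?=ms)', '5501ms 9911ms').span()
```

Because the assertion is zero-width, the text it checks is not consumed and won't appear in the result.
`match` is anchored at position 0; if the pattern doesn't fit there, it returns None.
The match spans [0:4] → '5501'.

(0, 4)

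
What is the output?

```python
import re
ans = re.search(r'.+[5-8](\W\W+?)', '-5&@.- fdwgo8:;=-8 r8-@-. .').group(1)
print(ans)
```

This matches one or more of any character; then a character in [5-8]; then a non-word character, then one or more of a non-word character (lazy) (captured).
With the lazy modifier that quantifier settles for the fewest repetitions that let the rest of the pattern succeed (the atoms after it are unaffected and can still be greedy).
Unlike `match`, `search` isn't anchored — it looks for the pattern anywhere in the string.
The match spans [0:23] → '-5&@.- fdwgo8:;=-8 r8-@'.
Captured: group 1 = '-@'.

-@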